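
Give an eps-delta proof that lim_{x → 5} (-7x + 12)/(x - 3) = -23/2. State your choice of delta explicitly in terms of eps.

delta = min(1, (2/9)eps)

Let eps > 0 be given. We want delta > 0 with 0 < |x − 5| < delta ⇒ |(-7x + 12)/(x - 3) + 23/2| < eps.
Combining over a common denominator, (-7x + 12)/(x - 3) + 23/2 = [(-7x + 12)·2 − (-23)·(x - 3)] / [2·(x - 3)] = 9(x − 5) / (2(x - 3)).
So |(-7x + 12)/(x - 3) + 23/2| = 9|x − 5| / (2·|x − 3|).
Require delta ≤ 1, so |x − 3| ≥ |2| − |x − 5| > 2 − 1 = 1.
Hence |(-7x + 12)/(x - 3) + 23/2| < 9|x − 5|/(2·1) = (9/2)|x − 5|, which is < eps once |x − 5| < (2/9)eps.
Take delta = min(1, (2/9)eps). Then 0 < |x − 5| < delta forces both bounds, so |(-7x + 12)/(x - 3) + 23/2| < eps.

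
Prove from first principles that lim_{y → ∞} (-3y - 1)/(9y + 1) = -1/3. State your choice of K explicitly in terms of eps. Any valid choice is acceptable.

Fix eps > 0. We seek K > 0 such that y > K implies |(-3y - 1)/(9y + 1) + 1/3| < eps.
(-3y - 1)/(9y + 1) + 1/3 = (9(-3y - 1) − (-3)(9y + 1)) / (9(9y + 1)) = -6/(9(9y + 1)).
For y > 0 we have 9y + 1 > 9y, so |(-3y - 1)/(9y + 1) + 1/3| = 6/(9(9y + 1)) < 6/(9·9y) = (2/27)/y.
Thus |(-3y - 1)/(9y + 1) + 1/3| < eps whenever y > (2/27)/eps.
Take K = (2/27)/eps. If y > K then |(-3y - 1)/(9y + 1) + 1/3| < (2/27)/y < eps.

K = (2/27)/eps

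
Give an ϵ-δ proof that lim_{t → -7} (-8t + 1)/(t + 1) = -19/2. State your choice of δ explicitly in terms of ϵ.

Let ϵ > 0 be given. We want δ > 0 with 0 < |t + 7| < δ ⇒ |(-8t + 1)/(t + 1) + 19/2| < ϵ.
Combining over a common denominator, (-8t + 1)/(t + 1) + 19/2 = [(-8t + 1)·(-6) − 57·(t + 1)] / [(-6)·(t + 1)] = -9(t + 7) / ((-6)(t + 1)).
So |(-8t + 1)/(t + 1) + 19/2| = 9|t + 7| / (6·|t + 1|).
Restrict δ ≤ 3. Then |t + 7| < 3 gives |t + 1| = |(t + 7) + (-6)| ≥ 6 − 3 = 3.
Hence |(-8t + 1)/(t + 1) + 19/2| < 9|t + 7|/(6·3) = (1/2)|t + 7|, which is < ϵ once |t + 7| < 2ϵ.
Take δ = min(3, 2ϵ). Then 0 < |t + 7| < δ forces both bounds, so |(-8t + 1)/(t + 1) + 19/2| < ϵ.

δ = min(3, 2ϵ)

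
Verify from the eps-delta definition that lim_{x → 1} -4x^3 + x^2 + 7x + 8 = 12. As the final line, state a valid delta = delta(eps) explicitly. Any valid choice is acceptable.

delta = min(2, eps/49)

Let eps > 0 be given. We want delta > 0 such that 0 < |x − 1| < delta implies |(-4x^3 + x^2 + 7x + 8) − 12| < eps.
(-4x^3 + x^2 + 7x + 8) − 12 = -4x^3 + x^2 + 7x - 4 = (x − 1)(-4x^2 - 3x + 4).
So |(-4x^3 + x^2 + 7x + 8) − 12| = |x − 1|·|-4x^2 - 3x + 4|.
Require delta ≤ 2. Then |x − 1| < 2 gives |x| < 3, and by the triangle inequality |-4x^2 - 3x + 4| ≤ 4·3^2 + 3·3 + 4 = 49.
Hence |(-4x^3 + x^2 + 7x + 8) − 12| ≤ 49|x − 1| < eps provided |x − 1| < eps/49.
Choosing delta = min(2, eps/49) ensures both conditions, hence |(-4x^3 + x^2 + 7x + 8) − 12| < eps.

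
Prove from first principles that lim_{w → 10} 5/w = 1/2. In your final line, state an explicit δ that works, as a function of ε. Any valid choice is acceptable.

δ = min(5, 10ε)

Fix ε > 0. We seek δ > 0 such that 0 < |w − 10| < δ implies |5/w − (1/2)| < ε.
|5/w − (1/2)| = 5·|10 − w|/(10·|w|) = 5|w − 10|/(10|w|).
Restrict δ ≤ 5. Then |w − 10| < 5 gives |w| > 5, so 10|w| > 50.
Then |5/w − (1/2)| < 5|w − 10|/50, which is < ε when |w − 10| < 10ε.
Take δ = min(5, 10ε). Then 0 < |w − 10| < δ gives both |w − 10| < 5 and |w − 10| < 10ε, so |5/w − (1/2)| < ε.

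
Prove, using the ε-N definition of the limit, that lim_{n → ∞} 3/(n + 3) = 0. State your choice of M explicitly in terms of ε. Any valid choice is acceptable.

M = 3/ε

Let ε > 0. For n ≥ 1, |3/(n + 3) − 0| = 3/(n + 3) ≤ 3/n.
We need 3/n < ε, i.e. n > 3/ε.
Take M = 3/ε. If n > M then |3/(n + 3)| ≤ 3/n < ε.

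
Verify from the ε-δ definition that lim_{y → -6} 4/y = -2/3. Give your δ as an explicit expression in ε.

Let ε > 0. We seek δ > 0 such that 0 < |y + 6| < δ implies |4/y + 2/3| < ε.
|4/y + 2/3| = 4·|-6 − y|/(6·|y|) = 4|y + 6|/(6|y|).
Require δ ≤ 3 so that |y| > 6 − 3 = 3, hence 6|y| > 18.
Then |4/y + 2/3| < 4|y + 6|/18, which is < ε when |y + 6| < (9/2)ε.
Take δ = min(3, (9/2)ε). Then 0 < |y + 6| < δ gives both |y + 6| < 3 and |y + 6| < (9/2)ε, so |4/y + 2/3| < ε.

δ = min(3, (9/2)ε)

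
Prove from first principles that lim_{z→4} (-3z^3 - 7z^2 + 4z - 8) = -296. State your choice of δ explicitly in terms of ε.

δ = min(1, ε/242)

Suppose ε > 0. We want δ > 0 such that 0 < |z − 4| < δ implies |(-3z^3 - 7z^2 + 4z - 8) + 296| < ε.
(-3z^3 - 7z^2 + 4z - 8) + 296 = -3z^3 - 7z^2 + 4z + 288 = (z − 4)(-3z^2 - 19z - 72).
So |(-3z^3 - 7z^2 + 4z - 8) + 296| = |z − 4|·|-3z^2 - 19z - 72|.
Require δ ≤ 1. Then |z − 4| < 1 gives |z| < 5, and by the triangle inequality |-3z^2 - 19z - 72| ≤ 3·5^2 + 19·5 + 72 = 242.
Hence |(-3z^3 - 7z^2 + 4z - 8) + 296| ≤ 242|z − 4| < ε provided |z − 4| < ε/242.
Take δ = min(1, ε/242). Then 0 < |z − 4| < δ gives both |z − 4| < 1 and |z − 4| < ε/242, so |(-3z^3 - 7z^2 + 4z - 8) + 296| < ε.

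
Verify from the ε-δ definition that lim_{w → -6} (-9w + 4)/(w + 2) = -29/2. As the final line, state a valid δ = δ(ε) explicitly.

δ = min(2, (4/11)ε)

Fix ε > 0. We want δ > 0 with 0 < |w + 6| < δ ⇒ |(-9w + 4)/(w + 2) + 29/2| < ε.
Combining over a common denominator, (-9w + 4)/(w + 2) + 29/2 = [(-9w + 4)·(-4) − 58·(w + 2)] / [(-4)·(w + 2)] = -22(w + 6) / ((-4)(w + 2)).
So |(-9w + 4)/(w + 2) + 29/2| = 22|w + 6| / (4·|w + 2|).
Require δ ≤ 2, so |w + 2| ≥ |-4| − |w + 6| > 4 − 2 = 2.
Hence |(-9w + 4)/(w + 2) + 29/2| < 22|w + 6|/(4·2) = (11/4)|w + 6|, which is < ε once |w + 6| < (4/11)ε.
Take δ = min(2, (4/11)ε). Then 0 < |w + 6| < δ forces both bounds, so |(-9w + 4)/(w + 2) + 29/2| < ε.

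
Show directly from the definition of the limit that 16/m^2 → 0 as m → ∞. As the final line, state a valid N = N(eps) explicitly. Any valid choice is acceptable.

N = (16/eps)^{1/2}

Let eps > 0. For m ≥ 1, |16/m^2 − 0| = 16/m^2.
16/m^2 < eps ⇔ m^2 > 16/eps ⇔ m > (16/eps)^{1/2}.
Take N = (16/eps)^{1/2}. Then m > N implies 16/m^2 < eps.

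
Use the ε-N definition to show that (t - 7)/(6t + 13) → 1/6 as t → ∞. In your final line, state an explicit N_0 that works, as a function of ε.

Fix ε > 0. We seek N_0 > 0 such that t > N_0 implies |(t - 7)/(6t + 13) − (1/6)| < ε.
(t - 7)/(6t + 13) − (1/6) = (6(t - 7) − (6t + 13)) / (6(6t + 13)) = -55/(6(6t + 13)).
For t > 0 we have 6t + 13 > 6t, so |(t - 7)/(6t + 13) − (1/6)| = 55/(6(6t + 13)) < 55/(6·6t) = (55/36)/t.
Thus |(t - 7)/(6t + 13) − (1/6)| < ε whenever t > (55/36)/ε.
Take N_0 = (55/36)/ε. If t > N_0 then |(t - 7)/(6t + 13) − (1/6)| < (55/36)/t < ε.

N_0 = (55/36)/ε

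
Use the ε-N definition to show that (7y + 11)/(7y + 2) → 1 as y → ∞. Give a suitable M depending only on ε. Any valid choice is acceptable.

Fix ε > 0. We seek M > 0 such that y > M implies |(7y + 11)/(7y + 2) − 1| < ε.
(7y + 11)/(7y + 2) − 1 = (7(7y + 11) − 7(7y + 2)) / (7(7y + 2)) = 63/(7(7y + 2)).
For y > 0 we have 7y + 2 > 7y, so |(7y + 11)/(7y + 2) − 1| = 63/(7(7y + 2)) < 63/(7·7y) = (9/7)/y.
Thus |(7y + 11)/(7y + 2) − 1| < ε whenever y > (9/7)/ε.
Take M = (9/7)/ε. If y > M then |(7y + 11)/(7y + 2) − 1| < (9/7)/y < ε.

M = (9/7)/ε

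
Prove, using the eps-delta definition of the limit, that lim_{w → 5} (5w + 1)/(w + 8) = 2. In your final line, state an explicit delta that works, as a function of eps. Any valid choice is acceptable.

Let eps > 0. We want delta > 0 with 0 < |w − 5| < delta ⇒ |(5w + 1)/(w + 8) − 2| < eps.
Combining over a common denominator, (5w + 1)/(w + 8) − 2 = [(5w + 1)·13 − 26·(w + 8)] / [13·(w + 8)] = 39(w − 5) / (13(w + 8)).
So |(5w + 1)/(w + 8) − 2| = 39|w − 5| / (13·|w + 8|).
Require delta ≤ 13/2, so |w + 8| ≥ |13| − |w − 5| > 13 − 13/2 = 13/2.
Hence |(5w + 1)/(w + 8) − 2| < 39|w − 5|/(13·(13/2)) = (6/13)|w − 5|, which is < eps once |w − 5| < (13/6)eps.
Take delta = min(13/2, (13/6)eps). Then 0 < |w − 5| < delta forces both bounds, so |(5w + 1)/(w + 8) − 2| < eps.

delta = min(13/2, (13/6)eps)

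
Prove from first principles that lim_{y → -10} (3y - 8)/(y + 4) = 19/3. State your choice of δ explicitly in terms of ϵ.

Let ϵ > 0. We want δ > 0 with 0 < |y + 10| < δ ⇒ |(3y - 8)/(y + 4) − (19/3)| < ϵ.
Combining over a common denominator, (3y - 8)/(y + 4) − (19/3) = [(3y - 8)·(-6) − (-38)·(y + 4)] / [(-6)·(y + 4)] = 20(y + 10) / ((-6)(y + 4)).
So |(3y - 8)/(y + 4) − (19/3)| = 20|y + 10| / (6·|y + 4|).
Restrict δ ≤ 3. Then |y + 10| < 3 gives |y + 4| = |(y + 10) + (-6)| ≥ 6 − 3 = 3.
Hence |(3y - 8)/(y + 4) − (19/3)| < 20|y + 10|/(6·3) = (10/9)|y + 10|, which is < ϵ once |y + 10| < (9/10)ϵ.
Take δ = min(3, (9/10)ϵ). Then 0 < |y + 10| < δ forces both bounds, so |(3y - 8)/(y + 4) − (19/3)| < ϵ.

δ = min(3, (9/10)ϵ)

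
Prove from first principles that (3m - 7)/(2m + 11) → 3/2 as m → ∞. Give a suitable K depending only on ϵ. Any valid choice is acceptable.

Suppose ϵ > 0. For m ≥ 1, |(3m - 7)/(2m + 11) − (3/2)| = |-47|/(2(2m + 11)) = 47/(2(2m + 11)).
Since 2m + 11 ≥ 2m for m ≥ 1, this is ≤ 47/(2·2m) = (47/4)/m.
So |(3m - 7)/(2m + 11) − (3/2)| < ϵ whenever m > (47/4)/ϵ.
Take K = (47/4)/ϵ. If m > K then |(3m - 7)/(2m + 11) − (3/2)| ≤ (47/4)/m < ϵ.

K = (47/4)/ϵ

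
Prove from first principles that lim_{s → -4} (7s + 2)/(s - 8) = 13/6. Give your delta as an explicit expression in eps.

delta = min(6, (36/29)eps)

Let eps > 0. We want delta > 0 with 0 < |s + 4| < delta ⇒ |(7s + 2)/(s - 8) − (13/6)| < eps.
Combining over a common denominator, (7s + 2)/(s - 8) − (13/6) = [(7s + 2)·(-12) − (-26)·(s - 8)] / [(-12)·(s - 8)] = -58(s + 4) / ((-12)(s - 8)).
So |(7s + 2)/(s - 8) − (13/6)| = 58|s + 4| / (12·|s − 8|).
Require delta ≤ 6, so |s − 8| ≥ |-12| − |s + 4| > 12 − 6 = 6.
Hence |(7s + 2)/(s - 8) − (13/6)| < 58|s + 4|/(12·6) = (29/36)|s + 4|, which is < eps once |s + 4| < (36/29)eps.
Take delta = min(6, (36/29)eps). Then 0 < |s + 4| < delta forces both bounds, so |(7s + 2)/(s - 8) − (13/6)| < eps.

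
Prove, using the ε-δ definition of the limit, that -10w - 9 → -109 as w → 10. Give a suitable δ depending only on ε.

δ = ε/10

Let ε > 0 be given. We need δ > 0 so that 0 < |w − 10| < δ implies |(-10w - 9) + 109| < ε.
Since (-10w - 9) + 109 = -10(w − 10), we have |(-10w - 9) + 109| = 10|w − 10|.
So 10|w − 10| < ε exactly when |w − 10| < ε/10.
Choosing δ = ε/10 gives |(-10w - 9) + 109| = 10|w − 10| < ε whenever |w − 10| < δ.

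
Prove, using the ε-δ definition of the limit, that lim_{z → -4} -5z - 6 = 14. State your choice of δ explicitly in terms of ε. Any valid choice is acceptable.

δ = ε/5

Suppose ε > 0. We need δ > 0 so that 0 < |z + 4| < δ implies |(-5z - 6) − 14| < ε.
Since (-5z - 6) − 14 = -5(z + 4), we have |(-5z - 6) − 14| = 5|z + 4|.
Thus it suffices that |z + 4| < ε/5.
Take δ = ε/5. If 0 < |z + 4| < δ then |(-5z - 6) − 14| = 5|z + 4| < 5·(ε/5) = ε.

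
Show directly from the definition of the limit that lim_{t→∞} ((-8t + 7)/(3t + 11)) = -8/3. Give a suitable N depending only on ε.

Fix ε > 0. We seek N > 0 such that t > N implies |(-8t + 7)/(3t + 11) + 8/3| < ε.
(-8t + 7)/(3t + 11) + 8/3 = (3(-8t + 7) − (-8)(3t + 11)) / (3(3t + 11)) = 109/(3(3t + 11)).
For t > 0 we have 3t + 11 > 3t, so |(-8t + 7)/(3t + 11) + 8/3| = 109/(3(3t + 11)) < 109/(3·3t) = (109/9)/t.
Thus |(-8t + 7)/(3t + 11) + 8/3| < ε whenever t > (109/9)/ε.
Take N = (109/9)/ε. If t > N then |(-8t + 7)/(3t + 11) + 8/3| < (109/9)/t < ε.

N = (109/9)/ε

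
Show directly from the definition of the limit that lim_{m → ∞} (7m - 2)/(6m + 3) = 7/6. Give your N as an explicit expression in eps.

Let eps > 0. For m ≥ 1, |(7m - 2)/(6m + 3) − (7/6)| = |-33|/(6(6m + 3)) = 33/(6(6m + 3)).
Since 6m + 3 ≥ 6m for m ≥ 1, this is ≤ 33/(6·6m) = (11/12)/m.
So |(7m - 2)/(6m + 3) − (7/6)| < eps whenever m > (11/12)/eps.
Take N = (11/12)/eps. If m > N then |(7m - 2)/(6m + 3) − (7/6)| ≤ (11/12)/m < eps.

N = (11/12)/eps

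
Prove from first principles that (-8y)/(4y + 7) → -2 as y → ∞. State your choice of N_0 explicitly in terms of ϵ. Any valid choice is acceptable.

Let ϵ > 0. We seek N_0 > 0 such that y > N_0 implies |(-8y)/(4y + 7) + 2| < ϵ.
(-8y)/(4y + 7) + 2 = (4(-8y) − (-8)(4y + 7)) / (4(4y + 7)) = 56/(4(4y + 7)).
For y > 0 we have 4y + 7 > 4y, so |(-8y)/(4y + 7) + 2| = 56/(4(4y + 7)) < 56/(4·4y) = (7/2)/y.
Thus |(-8y)/(4y + 7) + 2| < ϵ whenever y > (7/2)/ϵ.
Take N_0 = (7/2)/ϵ. If y > N_0 then |(-8y)/(4y + 7) + 2| < (7/2)/y < ϵ.

N_0 = (7/2)/ϵ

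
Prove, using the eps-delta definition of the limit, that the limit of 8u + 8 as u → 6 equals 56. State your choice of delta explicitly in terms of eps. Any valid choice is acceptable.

Suppose eps > 0. We need delta > 0 so that 0 < |u − 6| < delta implies |(8u + 8) − 56| < eps.
Since (8u + 8) − 56 = 8(u − 6), we have |(8u + 8) − 56| = 8|u − 6|.
So 8|u − 6| < eps exactly when |u − 6| < eps/8.
Take delta = eps/8. If 0 < |u − 6| < delta then |(8u + 8) − 56| = 8|u − 6| < 8·(eps/8) = eps.

delta = eps/8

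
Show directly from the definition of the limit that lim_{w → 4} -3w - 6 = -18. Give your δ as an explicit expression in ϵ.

δ = ϵ/3

Let ϵ > 0 be given. We need δ > 0 so that 0 < |w − 4| < δ implies |(-3w - 6) + 18| < ϵ.
Since (-3w - 6) + 18 = -3(w − 4), we have |(-3w - 6) + 18| = 3|w − 4|.
So 3|w − 4| < ϵ exactly when |w − 4| < ϵ/3.
Take δ = ϵ/3. If 0 < |w − 4| < δ then |(-3w - 6) + 18| = 3|w − 4| < 3·(ϵ/3) = ϵ.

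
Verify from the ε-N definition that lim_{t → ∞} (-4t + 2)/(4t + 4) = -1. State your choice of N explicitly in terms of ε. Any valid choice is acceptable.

N = (3/2)/ε

Fix ε > 0. We seek N > 0 such that t > N implies |(-4t + 2)/(4t + 4) + 1| < ε.
(-4t + 2)/(4t + 4) + 1 = (4(-4t + 2) − (-4)(4t + 4)) / (4(4t + 4)) = 24/(4(4t + 4)).
For t > 0 we have 4t + 4 > 4t, so |(-4t + 2)/(4t + 4) + 1| = 24/(4(4t + 4)) < 24/(4·4t) = (3/2)/t.
Thus |(-4t + 2)/(4t + 4) + 1| < ε whenever t > (3/2)/ε.
Take N = (3/2)/ε. If t > N then |(-4t + 2)/(4t + 4) + 1| < (3/2)/t < ε.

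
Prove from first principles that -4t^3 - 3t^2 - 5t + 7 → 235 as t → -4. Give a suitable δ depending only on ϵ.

Let ϵ > 0 be given. We want δ > 0 such that 0 < |t + 4| < δ implies |(-4t^3 - 3t^2 - 5t + 7) − 235| < ϵ.
(-4t^3 - 3t^2 - 5t + 7) − 235 = -4t^3 - 3t^2 - 5t - 228 = (t + 4)(-4t^2 + 13t - 57).
So |(-4t^3 - 3t^2 - 5t + 7) − 235| = |t + 4|·|-4t^2 + 13t - 57|.
Require δ ≤ 1. Then |t + 4| < 1 gives |t| < 5, and by the triangle inequality |-4t^2 + 13t - 57| ≤ 4·5^2 + 13·5 + 57 = 222.
Hence |(-4t^3 - 3t^2 - 5t + 7) − 235| ≤ 222|t + 4| < ϵ provided |t + 4| < ϵ/222.
Choosing δ = min(1, ϵ/222) ensures both conditions, hence |(-4t^3 - 3t^2 - 5t + 7) − 235| < ϵ.

δ = min(1, ϵ/222)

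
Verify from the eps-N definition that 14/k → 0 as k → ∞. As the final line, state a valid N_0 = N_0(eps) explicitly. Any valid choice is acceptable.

N_0 = 14/eps

Let eps > 0 be given. For k ≥ 1, |14/k − 0| = 14/(k) ≤ 14/k.
We need 14/k < eps, i.e. k > 14/eps.
Take N_0 = 14/eps. If k > N_0 then |14/k| ≤ 14/k < eps.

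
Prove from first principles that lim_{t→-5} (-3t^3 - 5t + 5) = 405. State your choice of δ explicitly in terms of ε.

Suppose ε > 0. We want δ > 0 such that 0 < |t + 5| < δ implies |(-3t^3 - 5t + 5) − 405| < ε.
(-3t^3 - 5t + 5) − 405 = -3t^3 - 5t - 400 = (t + 5)(-3t^2 + 15t - 80).
So |(-3t^3 - 5t + 5) − 405| = |t + 5|·|-3t^2 + 15t - 80|.
Assume first that |t + 5| < 1, so |t| < 6. Then |-3t^2 + 15t - 80| ≤ 3·6^2 + 15·6 + 80 = 278.
Hence |(-3t^3 - 5t + 5) − 405| ≤ 278|t + 5| < ε provided |t + 5| < ε/278.
Choosing δ = min(1, ε/278) ensures both conditions, hence |(-3t^3 - 5t + 5) − 405| < ε.

δ = min(1, ε/278)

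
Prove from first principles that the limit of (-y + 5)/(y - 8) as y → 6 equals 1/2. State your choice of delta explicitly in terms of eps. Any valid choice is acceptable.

Let eps > 0 be given. We want delta > 0 with 0 < |y − 6| < delta ⇒ |(-y + 5)/(y - 8) − (1/2)| < eps.
Combining over a common denominator, (-y + 5)/(y - 8) − (1/2) = [(-y + 5)·(-2) − (-1)·(y - 8)] / [(-2)·(y - 8)] = 3(y − 6) / ((-2)(y - 8)).
So |(-y + 5)/(y - 8) − (1/2)| = 3|y − 6| / (2·|y − 8|).
Require delta ≤ 1, so |y − 8| ≥ |-2| − |y − 6| > 2 − 1 = 1.
Hence |(-y + 5)/(y - 8) − (1/2)| < 3|y − 6|/(2·1) = (3/2)|y − 6|, which is < eps once |y − 6| < (2/3)eps.
Take delta = min(1, (2/3)eps). Then 0 < |y − 6| < delta forces both bounds, so |(-y + 5)/(y - 8) − (1/2)| < eps.

delta = min(1, (2/3)eps)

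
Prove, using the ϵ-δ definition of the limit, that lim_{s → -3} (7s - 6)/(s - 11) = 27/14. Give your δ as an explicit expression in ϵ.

Let ϵ > 0 be given. We want δ > 0 with 0 < |s + 3| < δ ⇒ |(7s - 6)/(s - 11) − (27/14)| < ϵ.
Combining over a common denominator, (7s - 6)/(s - 11) − (27/14) = [(7s - 6)·(-14) − (-27)·(s - 11)] / [(-14)·(s - 11)] = -71(s + 3) / ((-14)(s - 11)).
So |(7s - 6)/(s - 11) − (27/14)| = 71|s + 3| / (14·|s − 11|).
Require δ ≤ 7, so |s − 11| ≥ |-14| − |s + 3| > 14 − 7 = 7.
Hence |(7s - 6)/(s - 11) − (27/14)| < 71|s + 3|/(14·7) = (71/98)|s + 3|, which is < ϵ once |s + 3| < (98/71)ϵ.
Take δ = min(7, (98/71)ϵ). Then 0 < |s + 3| < δ forces both bounds, so |(7s - 6)/(s - 11) − (27/14)| < ϵ.

δ = min(7, (98/71)ϵ)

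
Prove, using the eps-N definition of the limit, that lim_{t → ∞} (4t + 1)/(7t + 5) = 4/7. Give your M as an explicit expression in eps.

M = (13/49)/eps

Suppose eps > 0. We seek M > 0 such that t > M implies |(4t + 1)/(7t + 5) − (4/7)| < eps.
(4t + 1)/(7t + 5) − (4/7) = (7(4t + 1) − 4(7t + 5)) / (7(7t + 5)) = -13/(7(7t + 5)).
For t > 0 we have 7t + 5 > 7t, so |(4t + 1)/(7t + 5) − (4/7)| = 13/(7(7t + 5)) < 13/(7·7t) = (13/49)/t.
Thus |(4t + 1)/(7t + 5) − (4/7)| < eps whenever t > (13/49)/eps.
Take M = (13/49)/eps. If t > M then |(4t + 1)/(7t + 5) − (4/7)| < (13/49)/t < eps.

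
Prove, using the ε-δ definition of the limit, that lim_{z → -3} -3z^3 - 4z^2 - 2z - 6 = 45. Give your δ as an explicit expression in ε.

δ = min(2, ε/117)

Let ε > 0 be given. We want δ > 0 such that 0 < |z + 3| < δ implies |(-3z^3 - 4z^2 - 2z - 6) − 45| < ε.
(-3z^3 - 4z^2 - 2z - 6) − 45 = -3z^3 - 4z^2 - 2z - 51 = (z + 3)(-3z^2 + 5z - 17).
So |(-3z^3 - 4z^2 - 2z - 6) − 45| = |z + 3|·|-3z^2 + 5z - 17|.
Require δ ≤ 2. Then |z + 3| < 2 gives |z| < 5, and by the triangle inequality |-3z^2 + 5z - 17| ≤ 3·5^2 + 5·5 + 17 = 117.
Hence |(-3z^3 - 4z^2 - 2z - 6) − 45| ≤ 117|z + 3| < ε provided |z + 3| < ε/117.
Choosing δ = min(2, ε/117) ensures both conditions, hence |(-3z^3 - 4z^2 - 2z - 6) − 45| < ε.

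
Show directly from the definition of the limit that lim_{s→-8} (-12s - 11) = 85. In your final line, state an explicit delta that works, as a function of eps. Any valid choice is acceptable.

delta = eps/12

Suppose eps > 0. We need delta > 0 so that 0 < |s + 8| < delta implies |(-12s - 11) − 85| < eps.
|(-12s - 11) − 85| = |-12s - 96| = 12|s + 8|.
So 12|s + 8| < eps exactly when |s + 8| < eps/12.
Choosing delta = eps/12 gives |(-12s - 11) − 85| = 12|s + 8| < eps whenever |s + 8| < delta.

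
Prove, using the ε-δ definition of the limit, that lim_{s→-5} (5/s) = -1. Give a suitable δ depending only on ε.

δ = min(5/2, (5/2)ε)

Let ε > 0. We seek δ > 0 such that 0 < |s + 5| < δ implies |5/s + 1| < ε.
|5/s + 1| = 5·|-5 − s|/(5·|s|) = 5|s + 5|/(5|s|).
Require δ ≤ 5/2 so that |s| > 5 − 5/2 = 5/2, hence 5|s| > 25/2.
Then |5/s + 1| < 5|s + 5|/(25/2), which is < ε when |s + 5| < (5/2)ε.
Take δ = min(5/2, (5/2)ε). Then 0 < |s + 5| < δ gives both |s + 5| < 5/2 and |s + 5| < (5/2)ε, so |5/s + 1| < ε.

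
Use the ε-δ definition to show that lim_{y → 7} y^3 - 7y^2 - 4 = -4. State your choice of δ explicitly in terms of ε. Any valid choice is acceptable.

Let ε > 0. We want δ > 0 such that 0 < |y − 7| < δ implies |(y^3 - 7y^2 - 4) + 4| < ε.
(y^3 - 7y^2 - 4) + 4 = y^3 - 7y^2 = (y − 7)(y^2).
So |(y^3 - 7y^2 - 4) + 4| = |y − 7|·|y^2|.
Assume first that |y − 7| < 1, so |y| < 8. Then |y^2| ≤ 8^2 = 64.
Hence |(y^3 - 7y^2 - 4) + 4| ≤ 64|y − 7| < ε provided |y − 7| < ε/64.
Take δ = min(1, ε/64). Then 0 < |y − 7| < δ gives both |y − 7| < 1 and |y − 7| < ε/64, so |(y^3 - 7y^2 - 4) + 4| < ε.

δ = min(1, ε/64)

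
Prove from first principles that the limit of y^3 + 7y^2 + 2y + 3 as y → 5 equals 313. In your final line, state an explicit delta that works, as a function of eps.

delta = min(2, eps/195)

Fix eps > 0. We want delta > 0 such that 0 < |y − 5| < delta implies |(y^3 + 7y^2 + 2y + 3) − 313| < eps.
(y^3 + 7y^2 + 2y + 3) − 313 = y^3 + 7y^2 + 2y - 310 = (y − 5)(y^2 + 12y + 62).
So |(y^3 + 7y^2 + 2y + 3) − 313| = |y − 5|·|y^2 + 12y + 62|.
Assume first that |y − 5| < 2, so |y| < 7. Then |y^2 + 12y + 62| ≤ 7^2 + 12·7 + 62 = 195.
Hence |(y^3 + 7y^2 + 2y + 3) − 313| ≤ 195|y − 5| < eps provided |y − 5| < eps/195.
Choosing delta = min(2, eps/195) ensures both conditions, hence |(y^3 + 7y^2 + 2y + 3) − 313| < eps.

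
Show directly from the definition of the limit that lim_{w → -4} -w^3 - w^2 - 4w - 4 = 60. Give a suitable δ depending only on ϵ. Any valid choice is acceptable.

δ = min(1, ϵ/56)

Suppose ϵ > 0. We want δ > 0 such that 0 < |w + 4| < δ implies |(-w^3 - w^2 - 4w - 4) − 60| < ϵ.
(-w^3 - w^2 - 4w - 4) − 60 = -w^3 - w^2 - 4w - 64 = (w + 4)(-w^2 + 3w - 16).
So |(-w^3 - w^2 - 4w - 4) − 60| = |w + 4|·|-w^2 + 3w - 16|.
Require δ ≤ 1. Then |w + 4| < 1 gives |w| < 5, and by the triangle inequality |-w^2 + 3w - 16| ≤ 5^2 + 3·5 + 16 = 56.
Hence |(-w^3 - w^2 - 4w - 4) − 60| ≤ 56|w + 4| < ϵ provided |w + 4| < ϵ/56.
Choosing δ = min(1, ϵ/56) ensures both conditions, hence |(-w^3 - w^2 - 4w - 4) − 60| < ϵ.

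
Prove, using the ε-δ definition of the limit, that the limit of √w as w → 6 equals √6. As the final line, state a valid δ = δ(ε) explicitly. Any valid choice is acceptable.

Suppose ε > 0. We want δ > 0 such that 0 < |w − 6| < δ implies |√w − √6| < ε.
Multiplying by the conjugate, |√w − √6| = |w − 6|/(√w + √6).
Restrict δ ≤ 6 so that |w − 6| < 6 forces w > 0, and then √w + √6 > √6.
Hence |√w − √6| < |w − 6|/√6, which is < ε once |w − 6| < √6·ε.
Take δ = min(6, √6·ε). If 0 < |w − 6| < δ then w > 0 and |√w − √6| < |w − 6|/√6 < ε.

δ = min(6, √6·ε)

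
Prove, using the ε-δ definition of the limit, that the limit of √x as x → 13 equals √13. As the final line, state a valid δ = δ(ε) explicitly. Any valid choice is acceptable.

δ = min(13, √13·ε)

Suppose ε > 0. We want δ > 0 such that 0 < |x − 13| < δ implies |√x − √13| < ε.
Rationalise: √x − √13 = (x − 13)/(√x + √13), so |√x − √13| = |x − 13|/(√x + √13).
Restrict δ ≤ 13 so that |x − 13| < 13 forces x > 0, and then √x + √13 > √13.
Hence |√x − √13| < |x − 13|/√13, which is < ε once |x − 13| < √13·ε.
Take δ = min(13, √13·ε). If 0 < |x − 13| < δ then x > 0 and |√x − √13| < |x − 13|/√13 < ε.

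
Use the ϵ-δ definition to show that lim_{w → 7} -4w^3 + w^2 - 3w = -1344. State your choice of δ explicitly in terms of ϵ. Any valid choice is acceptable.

Let ϵ > 0. We want δ > 0 such that 0 < |w − 7| < δ implies |(-4w^3 + w^2 - 3w) + 1344| < ϵ.
(-4w^3 + w^2 - 3w) + 1344 = -4w^3 + w^2 - 3w + 1344 = (w − 7)(-4w^2 - 27w - 192).
So |(-4w^3 + w^2 - 3w) + 1344| = |w − 7|·|-4w^2 - 27w - 192|.
Require δ ≤ 1. Then |w − 7| < 1 gives |w| < 8, and by the triangle inequality |-4w^2 - 27w - 192| ≤ 4·8^2 + 27·8 + 192 = 664.
Hence |(-4w^3 + w^2 - 3w) + 1344| ≤ 664|w − 7| < ϵ provided |w − 7| < ϵ/664.
Take δ = min(1, ϵ/664). Then 0 < |w − 7| < δ gives both |w − 7| < 1 and |w − 7| < ϵ/664, so |(-4w^3 + w^2 - 3w) + 1344| < ϵ.

δ = min(1, ϵ/664)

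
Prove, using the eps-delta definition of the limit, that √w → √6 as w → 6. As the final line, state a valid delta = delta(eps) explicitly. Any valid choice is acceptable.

delta = min(6, √6·eps)

Fix eps > 0. We want delta > 0 such that 0 < |w − 6| < delta implies |√w − √6| < eps.
Rationalise: √w − √6 = (w − 6)/(√w + √6), so |√w − √6| = |w − 6|/(√w + √6).
Restrict delta ≤ 6 so that |w − 6| < 6 forces w > 0, and then √w + √6 > √6.
Hence |√w − √6| < |w − 6|/√6, which is < eps once |w − 6| < √6·eps.
Take delta = min(6, √6·eps). If 0 < |w − 6| < delta then w > 0 and |√w − √6| < |w − 6|/√6 < eps.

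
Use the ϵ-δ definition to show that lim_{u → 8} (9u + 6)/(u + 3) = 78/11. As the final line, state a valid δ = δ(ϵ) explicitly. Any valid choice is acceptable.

Let ϵ > 0. We want δ > 0 with 0 < |u − 8| < δ ⇒ |(9u + 6)/(u + 3) − (78/11)| < ϵ.
Combining over a common denominator, (9u + 6)/(u + 3) − (78/11) = [(9u + 6)·11 − 78·(u + 3)] / [11·(u + 3)] = 21(u − 8) / (11(u + 3)).
So |(9u + 6)/(u + 3) − (78/11)| = 21|u − 8| / (11·|u + 3|).
Require δ ≤ 11/2, so |u + 3| ≥ |11| − |u − 8| > 11 − 11/2 = 11/2.
Hence |(9u + 6)/(u + 3) − (78/11)| < 21|u − 8|/(11·(11/2)) = (42/121)|u − 8|, which is < ϵ once |u − 8| < (121/42)ϵ.
Take δ = min(11/2, (121/42)ϵ). Then 0 < |u − 8| < δ forces both bounds, so |(9u + 6)/(u + 3) − (78/11)| < ϵ.

δ = min(11/2, (121/42)ϵ)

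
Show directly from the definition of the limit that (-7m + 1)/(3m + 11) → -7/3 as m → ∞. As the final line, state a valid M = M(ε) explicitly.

M = (80/9)/ε

Let ε > 0. For m ≥ 1, |(-7m + 1)/(3m + 11) + 7/3| = |80|/(3(3m + 11)) = 80/(3(3m + 11)).
Since 3m + 11 ≥ 3m for m ≥ 1, this is ≤ 80/(3·3m) = (80/9)/m.
So |(-7m + 1)/(3m + 11) + 7/3| < ε whenever m > (80/9)/ε.
Take M = (80/9)/ε. If m > M then |(-7m + 1)/(3m + 11) + 7/3| ≤ (80/9)/m < ε.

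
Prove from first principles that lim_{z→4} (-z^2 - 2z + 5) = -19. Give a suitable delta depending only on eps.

delta = min(1, eps/11)

Fix eps > 0. We want delta > 0 such that 0 < |z − 4| < delta implies |(-z^2 - 2z + 5) + 19| < eps.
(-z^2 - 2z + 5) + 19 = -z^2 - 2z + 24 = (z − 4)(-z - 6).
So |(-z^2 - 2z + 5) + 19| = |z − 4|·|-z - 6|.
Assume first that |z − 4| < 1, so |z| < 5. Then |-z - 6| ≤ 5 + 6 = 11.
Hence |(-z^2 - 2z + 5) + 19| ≤ 11|z − 4| < eps provided |z − 4| < eps/11.
Take delta = min(1, eps/11). Then 0 < |z − 4| < delta gives both |z − 4| < 1 and |z − 4| < eps/11, so |(-z^2 - 2z + 5) + 19| < eps.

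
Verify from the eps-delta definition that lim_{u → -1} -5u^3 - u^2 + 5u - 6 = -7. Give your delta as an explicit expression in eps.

delta = min(1, eps/29)

Let eps > 0 be given. We want delta > 0 such that 0 < |u + 1| < delta implies |(-5u^3 - u^2 + 5u - 6) + 7| < eps.
(-5u^3 - u^2 + 5u - 6) + 7 = -5u^3 - u^2 + 5u + 1 = (u + 1)(-5u^2 + 4u + 1).
So |(-5u^3 - u^2 + 5u - 6) + 7| = |u + 1|·|-5u^2 + 4u + 1|.
Assume first that |u + 1| < 1, so |u| < 2. Then |-5u^2 + 4u + 1| ≤ 5·2^2 + 4·2 + 1 = 29.
Hence |(-5u^3 - u^2 + 5u - 6) + 7| ≤ 29|u + 1| < eps provided |u + 1| < eps/29.
Choosing delta = min(1, eps/29) ensures both conditions, hence |(-5u^3 - u^2 + 5u - 6) + 7| < eps.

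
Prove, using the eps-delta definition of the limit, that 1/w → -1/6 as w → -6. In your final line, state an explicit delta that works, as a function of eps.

Let eps > 0. We seek delta > 0 such that 0 < |w + 6| < delta implies |1/w + 1/6| < eps.
|1/w + 1/6| = |-6 − w|/(6·|w|) = |w + 6|/(6|w|).
Require delta ≤ 3 so that |w| > 6 − 3 = 3, hence 6|w| > 18.
Then |1/w + 1/6| < |w + 6|/18, which is < eps when |w + 6| < 18eps.
Take delta = min(3, 18eps). Then 0 < |w + 6| < delta gives both |w + 6| < 3 and |w + 6| < 18eps, so |1/w + 1/6| < eps.

delta = min(3, 18eps)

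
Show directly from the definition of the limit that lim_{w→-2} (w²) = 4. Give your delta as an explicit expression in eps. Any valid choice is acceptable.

Let eps > 0 be given. We seek delta > 0 with 0 < |w + 2| < delta ⇒ |w² − 4| < eps.
Factor: w² − 4 = (w + 2)(w - 2), so |w² − 4| = |w + 2|·|w - 2|.
Impose delta ≤ 1 so that |w| < 3; then |w - 2| ≤ 5.
Hence |w² − 4| ≤ 5|w + 2|, which is < eps once |w + 2| < eps/5.
Take delta = min(1, eps/5). If 0 < |w + 2| < delta then both bounds hold and |w² − 4| ≤ 5|w + 2| < 5·(eps/5) = eps.

delta = min(1, eps/5)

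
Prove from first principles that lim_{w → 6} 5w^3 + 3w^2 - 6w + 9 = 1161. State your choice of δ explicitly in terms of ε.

Let ε > 0 be given. We want δ > 0 such that 0 < |w − 6| < δ implies |(5w^3 + 3w^2 - 6w + 9) − 1161| < ε.
(5w^3 + 3w^2 - 6w + 9) − 1161 = 5w^3 + 3w^2 - 6w - 1152 = (w − 6)(5w^2 + 33w + 192).
So |(5w^3 + 3w^2 - 6w + 9) − 1161| = |w − 6|·|5w^2 + 33w + 192|.
Assume first that |w − 6| < 2, so |w| < 8. Then |5w^2 + 33w + 192| ≤ 5·8^2 + 33·8 + 192 = 776.
Hence |(5w^3 + 3w^2 - 6w + 9) − 1161| ≤ 776|w − 6| < ε provided |w − 6| < ε/776.
Choosing δ = min(2, ε/776) ensures both conditions, hence |(5w^3 + 3w^2 - 6w + 9) − 1161| < ε.

δ = min(2, ε/776)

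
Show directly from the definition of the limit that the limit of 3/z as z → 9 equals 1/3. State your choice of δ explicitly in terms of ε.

Let ε > 0. We seek δ > 0 such that 0 < |z − 9| < δ implies |3/z − (1/3)| < ε.
|3/z − (1/3)| = 3·|9 − z|/(9·|z|) = 3|z − 9|/(9|z|).
Restrict δ ≤ 9/2. Then |z − 9| < 9/2 gives |z| > 9/2, so 9|z| > 81/2.
Then |3/z − (1/3)| < 3|z − 9|/(81/2), which is < ε when |z − 9| < (27/2)ε.
Take δ = min(9/2, (27/2)ε). Then 0 < |z − 9| < δ gives both |z − 9| < 9/2 and |z − 9| < (27/2)ε, so |3/z − (1/3)| < ε.

δ = min(9/2, (27/2)ε)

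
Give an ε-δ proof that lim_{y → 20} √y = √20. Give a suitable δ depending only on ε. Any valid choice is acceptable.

Suppose ε > 0. We want δ > 0 such that 0 < |y − 20| < δ implies |√y − √20| < ε.
Rationalise: √y − √20 = (y − 20)/(√y + √20), so |√y − √20| = |y − 20|/(√y + √20).
Restrict δ ≤ 20 so that |y − 20| < 20 forces y > 0, and then √y + √20 > √20.
Hence |√y − √20| < |y − 20|/√20, which is < ε once |y − 20| < √20·ε.
Take δ = min(20, √20·ε). If 0 < |y − 20| < δ then y > 0 and |√y − √20| < |y − 20|/√20 < ε.

δ = min(20, √20·ε)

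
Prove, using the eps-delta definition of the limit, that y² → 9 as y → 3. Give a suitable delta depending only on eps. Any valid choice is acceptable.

delta = min(1, eps/7)

Let eps > 0. We seek delta > 0 with 0 < |y − 3| < delta ⇒ |y² − 9| < eps.
Factor: y² − 9 = (y − 3)(y + 3), so |y² − 9| = |y − 3|·|y + 3|.
Restrict delta ≤ 1. Then |y − 3| < 1 gives |y| < 4, so by the triangle inequality |y + 3| ≤ 4 + 3 = 7.
Hence |y² − 9| ≤ 7|y − 3|, which is < eps once |y − 3| < eps/7.
Take delta = min(1, eps/7). If 0 < |y − 3| < delta then both bounds hold and |y² − 9| ≤ 7|y − 3| < 7·(eps/7) = eps.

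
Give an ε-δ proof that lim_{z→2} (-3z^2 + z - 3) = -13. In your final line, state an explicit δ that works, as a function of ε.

Fix ε > 0. We want δ > 0 such that 0 < |z − 2| < δ implies |(-3z^2 + z - 3) + 13| < ε.
(-3z^2 + z - 3) + 13 = -3z^2 + z + 10 = (z − 2)(-3z - 5).
So |(-3z^2 + z - 3) + 13| = |z − 2|·|-3z - 5|.
Assume first that |z − 2| < 1, so |z| < 3. Then |-3z - 5| ≤ 3·3 + 5 = 14.
Hence |(-3z^2 + z - 3) + 13| ≤ 14|z − 2| < ε provided |z − 2| < ε/14.
Take δ = min(1, ε/14). Then 0 < |z − 2| < δ gives both |z − 2| < 1 and |z − 2| < ε/14, so |(-3z^2 + z - 3) + 13| < ε.

δ = min(1, ε/14)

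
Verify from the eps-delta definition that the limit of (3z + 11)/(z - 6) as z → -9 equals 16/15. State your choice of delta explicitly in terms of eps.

Let eps > 0 be given. We want delta > 0 with 0 < |z + 9| < delta ⇒ |(3z + 11)/(z - 6) − (16/15)| < eps.
Combining over a common denominator, (3z + 11)/(z - 6) − (16/15) = [(3z + 11)·(-15) − (-16)·(z - 6)] / [(-15)·(z - 6)] = -29(z + 9) / ((-15)(z - 6)).
So |(3z + 11)/(z - 6) − (16/15)| = 29|z + 9| / (15·|z − 6|).
Require delta ≤ 15/2, so |z − 6| ≥ |-15| − |z + 9| > 15 − 15/2 = 15/2.
Hence |(3z + 11)/(z - 6) − (16/15)| < 29|z + 9|/(15·(15/2)) = (58/225)|z + 9|, which is < eps once |z + 9| < (225/58)eps.
Take delta = min(15/2, (225/58)eps). Then 0 < |z + 9| < delta forces both bounds, so |(3z + 11)/(z - 6) − (16/15)| < eps.

delta = min(15/2, (225/58)eps)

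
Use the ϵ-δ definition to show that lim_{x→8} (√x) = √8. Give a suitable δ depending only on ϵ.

Fix ϵ > 0. We want δ > 0 such that 0 < |x − 8| < δ implies |√x − √8| < ϵ.
Multiplying by the conjugate, |√x − √8| = |x − 8|/(√x + √8).
Restrict δ ≤ 8 so that |x − 8| < 8 forces x > 0, and then √x + √8 > √8.
Hence |√x − √8| < |x − 8|/√8, which is < ϵ once |x − 8| < √8·ϵ.
Take δ = min(8, √8·ϵ). If 0 < |x − 8| < δ then x > 0 and |√x − √8| < |x − 8|/√8 < ϵ.

δ = min(8, √8·ϵ)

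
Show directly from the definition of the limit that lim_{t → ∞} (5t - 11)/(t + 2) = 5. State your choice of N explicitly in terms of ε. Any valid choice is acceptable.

N = 21/ε

Fix ε > 0. We seek N > 0 such that t > N implies |(5t - 11)/(t + 2) − 5| < ε.
(5t - 11)/(t + 2) − 5 = ((5t - 11) − 5(t + 2)) / ((t + 2)) = -21/((t + 2)).
For t > 0 we have t + 2 > t, so |(5t - 11)/(t + 2) − 5| = 21/((t + 2)) < 21/(t) = 21/t.
Thus |(5t - 11)/(t + 2) − 5| < ε whenever t > 21/ε.
Take N = 21/ε. If t > N then |(5t - 11)/(t + 2) − 5| < 21/t < ε.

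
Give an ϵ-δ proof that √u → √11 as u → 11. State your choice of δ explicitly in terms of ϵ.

Suppose ϵ > 0. We want δ > 0 such that 0 < |u − 11| < δ implies |√u − √11| < ϵ.
Rationalise: √u − √11 = (u − 11)/(√u + √11), so |√u − √11| = |u − 11|/(√u + √11).
Restrict δ ≤ 11 so that |u − 11| < 11 forces u > 0, and then √u + √11 > √11.
Hence |√u − √11| < |u − 11|/√11, which is < ϵ once |u − 11| < √11·ϵ.
Take δ = min(11, √11·ϵ). If 0 < |u − 11| < δ then u > 0 and |√u − √11| < |u − 11|/√11 < ϵ.

δ = min(11, √11·ϵ)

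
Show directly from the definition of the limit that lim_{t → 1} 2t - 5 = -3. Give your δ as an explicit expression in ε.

δ = ε/2

Let ε > 0. We need δ > 0 so that 0 < |t − 1| < δ implies |(2t - 5) + 3| < ε.
Since (2t - 5) + 3 = 2(t − 1), we have |(2t - 5) + 3| = 2|t − 1|.
Thus it suffices that |t − 1| < ε/2.
Take δ = ε/2. If 0 < |t − 1| < δ then |(2t - 5) + 3| = 2|t − 1| < 2·(ε/2) = ε.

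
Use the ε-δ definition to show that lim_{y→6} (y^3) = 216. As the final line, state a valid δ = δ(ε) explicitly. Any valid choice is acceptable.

Let ε > 0. We seek δ > 0 with 0 < |y − 6| < δ ⇒ |y^3 − 216| < ε.
Factor: y^3 − 216 = (y − 6)(y^2 + 6y + 36), so |y^3 − 216| = |y − 6|·|y^2 + 6y + 36|.
Restrict δ ≤ 2. Then |y − 6| < 2 gives |y| < 8, so by the triangle inequality |y^2 + 6y + 36| ≤ 8^2 + 6·8 + 36 = 148.
Hence |y^3 − 216| ≤ 148|y − 6|, which is < ε once |y − 6| < ε/148.
Take δ = min(2, ε/148). If 0 < |y − 6| < δ then both bounds hold and |y^3 − 216| ≤ 148|y − 6| < 148·(ε/148) = ε.

δ = min(2, ε/148)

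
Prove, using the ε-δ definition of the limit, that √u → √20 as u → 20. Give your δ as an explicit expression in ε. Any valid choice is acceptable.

Fix ε > 0. We want δ > 0 such that 0 < |u − 20| < δ implies |√u − √20| < ε.
Multiplying by the conjugate, |√u − √20| = |u − 20|/(√u + √20).
Restrict δ ≤ 20 so that |u − 20| < 20 forces u > 0, and then √u + √20 > √20.
Hence |√u − √20| < |u − 20|/√20, which is < ε once |u − 20| < √20·ε.
Take δ = min(20, √20·ε). If 0 < |u − 20| < δ then u > 0 and |√u − √20| < |u − 20|/√20 < ε.

δ = min(20, √20·ε)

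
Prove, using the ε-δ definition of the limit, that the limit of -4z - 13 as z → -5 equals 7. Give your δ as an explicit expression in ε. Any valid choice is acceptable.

δ = ε/4

Fix ε > 0. We need δ > 0 so that 0 < |z + 5| < δ implies |(-4z - 13) − 7| < ε.
Since (-4z - 13) − 7 = -4(z + 5), we have |(-4z - 13) − 7| = 4|z + 5|.
So 4|z + 5| < ε exactly when |z + 5| < ε/4.
Take δ = ε/4. If 0 < |z + 5| < δ then |(-4z - 13) − 7| = 4|z + 5| < 4·(ε/4) = ε.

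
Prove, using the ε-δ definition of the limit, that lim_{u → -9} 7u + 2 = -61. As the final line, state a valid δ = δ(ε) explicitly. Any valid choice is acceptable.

δ = ε/7

Let ε > 0. We need δ > 0 so that 0 < |u + 9| < δ implies |(7u + 2) + 61| < ε.
Since (7u + 2) + 61 = 7(u + 9), we have |(7u + 2) + 61| = 7|u + 9|.
So 7|u + 9| < ε exactly when |u + 9| < ε/7.
Take δ = ε/7. If 0 < |u + 9| < δ then |(7u + 2) + 61| = 7|u + 9| < 7·(ε/7) = ε.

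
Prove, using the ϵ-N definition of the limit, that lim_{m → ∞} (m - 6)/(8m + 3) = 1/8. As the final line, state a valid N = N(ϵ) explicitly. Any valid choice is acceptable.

N = (51/64)/ϵ

Fix ϵ > 0. For m ≥ 1, |(m - 6)/(8m + 3) − (1/8)| = |-51|/(8(8m + 3)) = 51/(8(8m + 3)).
Since 8m + 3 ≥ 8m for m ≥ 1, this is ≤ 51/(8·8m) = (51/64)/m.
So |(m - 6)/(8m + 3) − (1/8)| < ϵ whenever m > (51/64)/ϵ.
Take N = (51/64)/ϵ. If m > N then |(m - 6)/(8m + 3) − (1/8)| ≤ (51/64)/m < ϵ.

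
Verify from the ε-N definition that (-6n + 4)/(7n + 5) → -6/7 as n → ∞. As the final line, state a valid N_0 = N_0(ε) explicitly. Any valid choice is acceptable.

N_0 = (58/49)/ε

Let ε > 0 be given. For n ≥ 1, |(-6n + 4)/(7n + 5) + 6/7| = |58|/(7(7n + 5)) = 58/(7(7n + 5)).
Since 7n + 5 ≥ 7n for n ≥ 1, this is ≤ 58/(7·7n) = (58/49)/n.
So |(-6n + 4)/(7n + 5) + 6/7| < ε whenever n > (58/49)/ε.
Take N_0 = (58/49)/ε. If n > N_0 then |(-6n + 4)/(7n + 5) + 6/7| ≤ (58/49)/n < ε.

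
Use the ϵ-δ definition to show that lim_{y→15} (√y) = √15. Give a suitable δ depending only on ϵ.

Suppose ϵ > 0. We want δ > 0 such that 0 < |y − 15| < δ implies |√y − √15| < ϵ.
Multiplying by the conjugate, |√y − √15| = |y − 15|/(√y + √15).
Restrict δ ≤ 15 so that |y − 15| < 15 forces y > 0, and then √y + √15 > √15.
Hence |√y − √15| < |y − 15|/√15, which is < ϵ once |y − 15| < √15·ϵ.
Take δ = min(15, √15·ϵ). If 0 < |y − 15| < δ then y > 0 and |√y − √15| < |y − 15|/√15 < ϵ.

δ = min(15, √15·ϵ)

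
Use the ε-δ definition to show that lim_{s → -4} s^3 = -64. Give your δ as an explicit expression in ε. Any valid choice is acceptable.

δ = min(2, ε/76)

Suppose ε > 0. We seek δ > 0 with 0 < |s + 4| < δ ⇒ |s^3 + 64| < ε.
Factor: s^3 + 64 = (s + 4)(s^2 - 4s + 16), so |s^3 + 64| = |s + 4|·|s^2 - 4s + 16|.
Impose δ ≤ 2 so that |s| < 6; then |s^2 - 4s + 16| ≤ 76.
Hence |s^3 + 64| ≤ 76|s + 4|, which is < ε once |s + 4| < ε/76.
Take δ = min(2, ε/76). If 0 < |s + 4| < δ then both bounds hold and |s^3 + 64| ≤ 76|s + 4| < 76·(ε/76) = ε.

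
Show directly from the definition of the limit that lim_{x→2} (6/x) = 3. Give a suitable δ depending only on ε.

Let ε > 0. We seek δ > 0 such that 0 < |x − 2| < δ implies |6/x − 3| < ε.
|6/x − 3| = 6·|2 − x|/(2·|x|) = 6|x − 2|/(2|x|).
Require δ ≤ 1 so that |x| > 2 − 1 = 1, hence 2|x| > 2.
Then |6/x − 3| < 6|x − 2|/2, which is < ε when |x − 2| < (1/3)ε.
Take δ = min(1, (1/3)ε). Then 0 < |x − 2| < δ gives both |x − 2| < 1 and |x − 2| < (1/3)ε, so |6/x − 3| < ε.

δ = min(1, (1/3)ε)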